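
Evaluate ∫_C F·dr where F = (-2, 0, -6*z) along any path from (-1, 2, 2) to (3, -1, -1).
1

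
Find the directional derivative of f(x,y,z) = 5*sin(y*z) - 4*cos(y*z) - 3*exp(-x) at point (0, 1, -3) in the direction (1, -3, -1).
sqrt(11)*(40*cos(3) - 32*sin(3) + 3)/11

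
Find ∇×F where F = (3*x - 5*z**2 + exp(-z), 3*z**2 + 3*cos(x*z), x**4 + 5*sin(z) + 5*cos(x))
(3*x*sin(x*z) - 6*z, -4*x**3 - 10*z + 5*sin(x) - exp(-z), -3*z*sin(x*z))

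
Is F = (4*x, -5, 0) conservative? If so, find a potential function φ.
Yes, F is conservative. φ = 2*x**2 - 5*y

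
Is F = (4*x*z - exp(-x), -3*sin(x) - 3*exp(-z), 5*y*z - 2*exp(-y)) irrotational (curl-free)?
No, ∇×F = (5*z - 3*exp(-z) + 2*exp(-y), 4*x, -3*cos(x))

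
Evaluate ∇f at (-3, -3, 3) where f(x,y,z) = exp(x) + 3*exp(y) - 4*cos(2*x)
(exp(-3) - 8*sin(6), 3*exp(-3), 0)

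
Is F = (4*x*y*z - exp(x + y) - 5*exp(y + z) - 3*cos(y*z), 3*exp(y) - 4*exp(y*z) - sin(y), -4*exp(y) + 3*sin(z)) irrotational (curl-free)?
No, ∇×F = (4*y*exp(y*z) - 4*exp(y), 4*x*y + 3*y*sin(y*z) - 5*exp(y + z), -4*x*z - 3*z*sin(y*z) + exp(x + y) + 5*exp(y + z))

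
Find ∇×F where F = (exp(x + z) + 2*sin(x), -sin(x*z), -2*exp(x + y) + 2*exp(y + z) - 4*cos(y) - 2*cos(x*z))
(x*cos(x*z) - 2*exp(x + y) + 2*exp(y + z) + 4*sin(y), -2*z*sin(x*z) + 2*exp(x + y) + exp(x + z), -z*cos(x*z))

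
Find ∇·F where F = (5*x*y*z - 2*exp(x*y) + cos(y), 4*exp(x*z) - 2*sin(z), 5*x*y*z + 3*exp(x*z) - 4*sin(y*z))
5*x*y + 3*x*exp(x*z) + 5*y*z - 2*y*exp(x*y) - 4*y*cos(y*z)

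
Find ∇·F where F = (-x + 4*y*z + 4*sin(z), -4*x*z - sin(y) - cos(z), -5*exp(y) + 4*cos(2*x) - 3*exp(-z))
-cos(y) - 1 + 3*exp(-z)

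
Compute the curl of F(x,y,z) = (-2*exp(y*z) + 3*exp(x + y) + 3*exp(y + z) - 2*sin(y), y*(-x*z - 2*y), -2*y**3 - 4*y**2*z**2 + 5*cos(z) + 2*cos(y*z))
(x*y - 6*y**2 - 8*y*z**2 - 2*z*sin(y*z), -2*y*exp(y*z) + 3*exp(y + z), -y*z + 2*z*exp(y*z) - 3*exp(x + y) - 3*exp(y + z) + 2*cos(y))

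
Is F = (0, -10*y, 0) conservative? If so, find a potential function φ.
Yes, F is conservative. φ = -5*y**2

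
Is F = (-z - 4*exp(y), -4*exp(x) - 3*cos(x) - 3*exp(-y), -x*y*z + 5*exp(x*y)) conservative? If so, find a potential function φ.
No, ∇×F = (x*(-z + 5*exp(x*y)), y*z - 5*y*exp(x*y) - 1, -4*exp(x) + 4*exp(y) + 3*sin(x)) ≠ 0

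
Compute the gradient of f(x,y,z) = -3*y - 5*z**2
(0, -3, -10*z)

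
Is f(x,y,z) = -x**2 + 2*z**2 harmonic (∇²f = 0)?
No, ∇²f = 2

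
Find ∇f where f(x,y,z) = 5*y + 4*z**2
(0, 5, 8*z)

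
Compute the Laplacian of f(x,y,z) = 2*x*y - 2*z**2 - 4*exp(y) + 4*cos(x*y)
-4*x**2*cos(x*y) - 4*y**2*cos(x*y) - 4*exp(y) - 4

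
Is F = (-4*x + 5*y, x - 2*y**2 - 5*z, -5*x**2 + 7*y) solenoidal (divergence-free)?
No, ∇·F = -4*y - 4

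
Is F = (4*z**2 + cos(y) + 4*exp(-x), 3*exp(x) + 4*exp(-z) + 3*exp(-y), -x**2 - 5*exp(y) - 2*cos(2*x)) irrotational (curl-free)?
No, ∇×F = (-5*exp(y) + 4*exp(-z), 2*x + 8*z - 4*sin(2*x), 3*exp(x) + sin(y))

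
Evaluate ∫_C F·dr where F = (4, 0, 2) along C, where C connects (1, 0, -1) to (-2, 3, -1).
-12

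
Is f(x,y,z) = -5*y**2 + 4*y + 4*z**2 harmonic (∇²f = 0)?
No, ∇²f = -2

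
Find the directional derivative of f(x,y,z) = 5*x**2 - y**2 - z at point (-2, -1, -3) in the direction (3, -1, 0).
-31*sqrt(10)/5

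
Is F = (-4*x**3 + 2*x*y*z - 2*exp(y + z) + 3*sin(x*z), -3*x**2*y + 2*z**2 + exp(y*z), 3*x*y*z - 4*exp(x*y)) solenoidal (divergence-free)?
No, ∇·F = -15*x**2 + 3*x*y + 2*y*z + z*exp(y*z) + 3*z*cos(x*z)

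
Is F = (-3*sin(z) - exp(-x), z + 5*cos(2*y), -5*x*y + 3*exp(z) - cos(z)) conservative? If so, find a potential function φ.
No, ∇×F = (-5*x - 1, 5*y - 3*cos(z), 0) ≠ 0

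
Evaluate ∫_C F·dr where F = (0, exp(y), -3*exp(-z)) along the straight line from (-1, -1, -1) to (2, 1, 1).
-4*sinh(1)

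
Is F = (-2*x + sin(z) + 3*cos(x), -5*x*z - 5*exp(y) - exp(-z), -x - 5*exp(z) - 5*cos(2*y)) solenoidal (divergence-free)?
No, ∇·F = -5*exp(y) - 5*exp(z) - 3*sin(x) - 2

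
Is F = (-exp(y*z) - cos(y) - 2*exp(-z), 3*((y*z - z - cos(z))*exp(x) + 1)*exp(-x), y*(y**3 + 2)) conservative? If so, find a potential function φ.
No, ∇×F = (4*y**3 - 3*y - 3*sin(z) + 5, -y*exp(y*z) + 2*exp(-z), z*exp(y*z) - sin(y) - 3*exp(-x)) ≠ 0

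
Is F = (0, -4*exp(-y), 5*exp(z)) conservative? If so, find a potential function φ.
Yes, F is conservative. φ = 5*exp(z) + 4*exp(-y)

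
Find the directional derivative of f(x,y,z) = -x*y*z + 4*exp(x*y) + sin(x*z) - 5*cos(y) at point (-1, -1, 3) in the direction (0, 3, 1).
sqrt(10)*(-12*E - 15*sin(1) - cos(3) + 8)/10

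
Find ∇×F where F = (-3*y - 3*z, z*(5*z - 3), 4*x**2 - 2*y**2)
(-4*y - 10*z + 3, -8*x - 3, 3)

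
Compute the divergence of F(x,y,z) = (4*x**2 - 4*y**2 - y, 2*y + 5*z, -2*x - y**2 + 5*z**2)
8*x + 10*z + 2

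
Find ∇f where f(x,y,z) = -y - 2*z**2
(0, -1, -4*z)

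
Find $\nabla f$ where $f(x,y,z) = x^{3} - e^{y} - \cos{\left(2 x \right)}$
(3*x**2 + 2*sin(2*x), -exp(y), 0)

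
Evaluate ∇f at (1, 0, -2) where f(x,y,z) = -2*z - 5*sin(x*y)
(0, -5, -2)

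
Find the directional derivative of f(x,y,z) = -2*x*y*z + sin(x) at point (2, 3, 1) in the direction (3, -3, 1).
3*sqrt(19)*(-6 + cos(2))/19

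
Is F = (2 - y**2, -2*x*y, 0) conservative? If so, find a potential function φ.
Yes, F is conservative. φ = x*(2 - y**2)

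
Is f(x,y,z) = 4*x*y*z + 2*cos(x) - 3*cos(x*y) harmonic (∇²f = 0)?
No, ∇²f = 3*x**2*cos(x*y) + 3*y**2*cos(x*y) - 2*cos(x)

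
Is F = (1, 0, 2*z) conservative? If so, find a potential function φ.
Yes, F is conservative. φ = x + z**2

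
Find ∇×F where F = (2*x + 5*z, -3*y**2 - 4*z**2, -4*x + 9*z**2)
(8*z, 9, 0)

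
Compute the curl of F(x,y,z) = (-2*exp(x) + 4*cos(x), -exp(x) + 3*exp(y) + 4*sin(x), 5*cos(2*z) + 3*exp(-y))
(-3*exp(-y), 0, -exp(x) + 4*cos(x))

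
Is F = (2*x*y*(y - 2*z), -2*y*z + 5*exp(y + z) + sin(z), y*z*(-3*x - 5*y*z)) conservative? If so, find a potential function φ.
No, ∇×F = (-3*x*z - 10*y*z**2 + 2*y - 5*exp(y + z) - cos(z), y*(-4*x + 3*z), 4*x*(-y + z)) ≠ 0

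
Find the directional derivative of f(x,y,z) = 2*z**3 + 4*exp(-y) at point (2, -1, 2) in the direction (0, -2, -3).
8*sqrt(13)*(-9 + E)/13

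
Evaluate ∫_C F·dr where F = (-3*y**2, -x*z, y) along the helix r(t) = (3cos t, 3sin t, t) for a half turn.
114 - 9*pi**2/4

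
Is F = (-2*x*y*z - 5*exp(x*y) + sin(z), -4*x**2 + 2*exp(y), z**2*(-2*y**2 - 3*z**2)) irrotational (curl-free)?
No, ∇×F = (-4*y*z**2, -2*x*y + cos(z), x*(2*z + 5*exp(x*y) - 8))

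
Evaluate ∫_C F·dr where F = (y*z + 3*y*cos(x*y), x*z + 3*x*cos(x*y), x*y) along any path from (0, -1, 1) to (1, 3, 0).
3*sin(3)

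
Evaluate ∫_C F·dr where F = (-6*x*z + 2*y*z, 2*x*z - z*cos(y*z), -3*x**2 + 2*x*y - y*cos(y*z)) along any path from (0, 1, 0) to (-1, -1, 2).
-2 + sin(2)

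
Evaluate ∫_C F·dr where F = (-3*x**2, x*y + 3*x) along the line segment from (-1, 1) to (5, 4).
-177/2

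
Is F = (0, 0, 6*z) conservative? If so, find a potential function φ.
Yes, F is conservative. φ = 3*z**2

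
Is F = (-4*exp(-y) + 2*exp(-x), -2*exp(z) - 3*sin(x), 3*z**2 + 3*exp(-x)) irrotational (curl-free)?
No, ∇×F = (2*exp(z), 3*exp(-x), -3*cos(x) - 4*exp(-y))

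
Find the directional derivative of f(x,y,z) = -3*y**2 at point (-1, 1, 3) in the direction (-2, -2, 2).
2*sqrt(3)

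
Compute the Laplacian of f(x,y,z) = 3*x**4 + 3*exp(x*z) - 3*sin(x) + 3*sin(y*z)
3*x**2*exp(x*z) + 36*x**2 - 3*y**2*sin(y*z) + 3*z**2*exp(x*z) - 3*z**2*sin(y*z) + 3*sin(x)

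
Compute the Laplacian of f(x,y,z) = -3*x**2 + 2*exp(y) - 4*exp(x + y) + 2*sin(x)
2*exp(y) - 8*exp(x + y) - 2*sin(x) - 6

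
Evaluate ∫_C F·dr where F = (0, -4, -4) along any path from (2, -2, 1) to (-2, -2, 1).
0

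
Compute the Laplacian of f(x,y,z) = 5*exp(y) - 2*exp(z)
5*exp(y) - 2*exp(z)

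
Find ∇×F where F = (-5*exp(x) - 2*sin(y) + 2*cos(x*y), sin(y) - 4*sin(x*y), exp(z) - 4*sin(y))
(-4*cos(y), 0, 2*x*sin(x*y) - 4*y*cos(x*y) + 2*cos(y))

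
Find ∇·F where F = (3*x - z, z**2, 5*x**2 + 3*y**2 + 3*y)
3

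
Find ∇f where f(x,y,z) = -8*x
(-8, 0, 0)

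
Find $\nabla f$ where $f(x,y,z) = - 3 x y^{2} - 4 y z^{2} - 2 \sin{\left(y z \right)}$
(-3*y**2, -6*x*y - 4*z**2 - 2*z*cos(y*z), -2*y*(4*z + cos(y*z)))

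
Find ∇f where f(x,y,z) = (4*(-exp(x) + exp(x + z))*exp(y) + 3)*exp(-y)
(-4*exp(x) + 4*exp(x + z), -3*exp(-y), 4*exp(x + z))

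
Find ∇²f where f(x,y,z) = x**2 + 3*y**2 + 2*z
8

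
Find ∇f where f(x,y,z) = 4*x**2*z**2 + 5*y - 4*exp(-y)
(8*x*z**2, 5 + 4*exp(-y), 8*x**2*z)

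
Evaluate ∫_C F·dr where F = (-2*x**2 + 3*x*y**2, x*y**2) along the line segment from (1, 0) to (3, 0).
-52/3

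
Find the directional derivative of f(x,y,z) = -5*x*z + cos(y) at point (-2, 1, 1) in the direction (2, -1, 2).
sin(1)/3 + 10/3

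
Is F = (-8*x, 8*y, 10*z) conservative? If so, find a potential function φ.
Yes, F is conservative. φ = -4*x**2 + 4*y**2 + 5*z**2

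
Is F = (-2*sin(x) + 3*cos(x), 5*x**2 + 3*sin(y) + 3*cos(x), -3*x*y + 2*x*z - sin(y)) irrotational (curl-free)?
No, ∇×F = (-3*x - cos(y), 3*y - 2*z, 10*x - 3*sin(x))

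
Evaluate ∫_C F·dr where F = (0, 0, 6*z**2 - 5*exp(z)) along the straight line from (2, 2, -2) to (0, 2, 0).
5*exp(-2) + 11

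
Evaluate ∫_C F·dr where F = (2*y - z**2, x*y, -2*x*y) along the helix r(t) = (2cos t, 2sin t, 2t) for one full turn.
8*pi*(-4*pi - 1)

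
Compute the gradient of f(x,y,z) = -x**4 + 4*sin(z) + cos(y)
(-4*x**3, -sin(y), 4*cos(z))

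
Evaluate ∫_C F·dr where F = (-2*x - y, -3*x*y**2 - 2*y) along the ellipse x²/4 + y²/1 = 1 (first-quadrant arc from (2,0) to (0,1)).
pi/8 + 3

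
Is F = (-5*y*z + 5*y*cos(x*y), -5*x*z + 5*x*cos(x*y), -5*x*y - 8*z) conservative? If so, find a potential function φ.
Yes, F is conservative. φ = -5*x*y*z - 4*z**2 + 5*sin(x*y)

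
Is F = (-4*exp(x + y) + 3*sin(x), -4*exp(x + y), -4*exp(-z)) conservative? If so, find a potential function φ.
Yes, F is conservative. φ = -4*exp(x + y) - 3*cos(x) + 4*exp(-z)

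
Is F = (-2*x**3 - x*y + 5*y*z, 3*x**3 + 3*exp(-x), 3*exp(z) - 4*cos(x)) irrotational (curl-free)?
No, ∇×F = (0, 5*y - 4*sin(x), 9*x**2 + x - 5*z - 3*exp(-x))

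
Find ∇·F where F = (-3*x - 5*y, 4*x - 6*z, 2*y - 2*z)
-5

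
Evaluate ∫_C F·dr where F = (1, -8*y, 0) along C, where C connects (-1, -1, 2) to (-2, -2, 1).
-13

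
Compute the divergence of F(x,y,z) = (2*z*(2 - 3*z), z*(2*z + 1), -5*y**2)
0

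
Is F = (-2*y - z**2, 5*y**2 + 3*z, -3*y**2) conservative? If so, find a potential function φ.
No, ∇×F = (-6*y - 3, -2*z, 2) ≠ 0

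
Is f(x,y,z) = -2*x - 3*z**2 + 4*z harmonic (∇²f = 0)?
No, ∇²f = -6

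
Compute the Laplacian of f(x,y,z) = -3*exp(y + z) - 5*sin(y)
-6*exp(y + z) + 5*sin(y)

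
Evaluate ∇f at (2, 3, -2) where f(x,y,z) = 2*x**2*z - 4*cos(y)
(-16, 4*sin(3), 8)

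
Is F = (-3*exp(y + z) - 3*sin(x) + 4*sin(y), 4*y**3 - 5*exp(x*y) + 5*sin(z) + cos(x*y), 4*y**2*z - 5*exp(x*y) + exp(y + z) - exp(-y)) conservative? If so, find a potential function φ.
No, ∇×F = (-5*x*exp(x*y) + 8*y*z + exp(y + z) - 5*cos(z) + exp(-y), 5*y*exp(x*y) - 3*exp(y + z), -5*y*exp(x*y) - y*sin(x*y) + 3*exp(y + z) - 4*cos(y)) ≠ 0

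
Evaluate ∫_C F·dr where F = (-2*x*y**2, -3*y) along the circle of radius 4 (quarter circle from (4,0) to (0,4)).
104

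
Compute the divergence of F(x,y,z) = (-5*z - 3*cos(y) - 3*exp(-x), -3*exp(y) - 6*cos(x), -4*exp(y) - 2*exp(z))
-3*exp(y) - 2*exp(z) + 3*exp(-x)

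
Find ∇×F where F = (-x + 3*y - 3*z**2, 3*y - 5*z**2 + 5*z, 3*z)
(10*z - 5, -6*z, -3)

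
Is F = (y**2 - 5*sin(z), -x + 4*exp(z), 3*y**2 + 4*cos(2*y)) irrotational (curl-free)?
No, ∇×F = (6*y - 4*exp(z) - 8*sin(2*y), -5*cos(z), -2*y - 1)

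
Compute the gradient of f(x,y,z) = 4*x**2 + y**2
(8*x, 2*y, 0)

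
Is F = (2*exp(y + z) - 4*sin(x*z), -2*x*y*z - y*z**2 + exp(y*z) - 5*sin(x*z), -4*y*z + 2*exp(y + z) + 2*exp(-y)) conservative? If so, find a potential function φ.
No, ∇×F = (2*x*y + 5*x*cos(x*z) + 2*y*z - y*exp(y*z) - 4*z + 2*exp(y + z) - 2*exp(-y), -4*x*cos(x*z) + 2*exp(y + z), -2*y*z - 5*z*cos(x*z) - 2*exp(y + z)) ≠ 0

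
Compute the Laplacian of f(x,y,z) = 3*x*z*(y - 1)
0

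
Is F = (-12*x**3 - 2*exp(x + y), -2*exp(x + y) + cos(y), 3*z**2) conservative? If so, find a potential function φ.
Yes, F is conservative. φ = -3*x**4 + z**3 - 2*exp(x + y) + sin(y)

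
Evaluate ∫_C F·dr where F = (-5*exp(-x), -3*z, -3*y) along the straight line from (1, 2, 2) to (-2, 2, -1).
-5*exp(-1) + 18 + 5*exp(2)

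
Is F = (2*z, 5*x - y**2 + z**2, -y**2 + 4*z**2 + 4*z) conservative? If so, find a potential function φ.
No, ∇×F = (-2*y - 2*z, 2, 5) ≠ 0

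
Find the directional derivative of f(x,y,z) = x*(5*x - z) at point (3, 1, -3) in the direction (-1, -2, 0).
-33*sqrt(5)/5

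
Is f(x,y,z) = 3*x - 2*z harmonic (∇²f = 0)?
Yes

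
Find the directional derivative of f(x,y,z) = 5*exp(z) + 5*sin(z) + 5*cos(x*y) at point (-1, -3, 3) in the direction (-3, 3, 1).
5*sqrt(19)*(cos(3) - 6*sin(3) + exp(3))/19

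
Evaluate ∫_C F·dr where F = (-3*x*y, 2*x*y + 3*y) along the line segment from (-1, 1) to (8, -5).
969/2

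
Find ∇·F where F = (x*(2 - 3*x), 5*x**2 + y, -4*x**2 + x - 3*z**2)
-6*x - 6*z + 3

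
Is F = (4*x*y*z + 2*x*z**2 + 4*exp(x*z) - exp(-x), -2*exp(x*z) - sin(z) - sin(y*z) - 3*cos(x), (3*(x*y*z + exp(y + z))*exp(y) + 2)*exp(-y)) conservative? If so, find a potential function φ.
No, ∇×F = (3*x*z + 2*x*exp(x*z) + y*cos(y*z) + 3*exp(y + z) + cos(z) - 2*exp(-y), 4*x*y + 4*x*z + 4*x*exp(x*z) - 3*y*z, -4*x*z - 2*z*exp(x*z) + 3*sin(x)) ≠ 0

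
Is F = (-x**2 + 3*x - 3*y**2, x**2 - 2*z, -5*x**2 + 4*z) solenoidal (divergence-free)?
No, ∇·F = 7 - 2*x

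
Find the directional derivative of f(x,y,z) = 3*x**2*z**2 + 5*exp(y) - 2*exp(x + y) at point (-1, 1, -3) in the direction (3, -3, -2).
3*sqrt(22)*(-42 - 5*E)/22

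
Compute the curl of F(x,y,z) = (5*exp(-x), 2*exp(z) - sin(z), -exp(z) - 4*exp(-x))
(-2*exp(z) + cos(z), -4*exp(-x), 0)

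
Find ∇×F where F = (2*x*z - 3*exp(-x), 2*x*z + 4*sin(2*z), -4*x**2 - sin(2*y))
(-2*x - 2*cos(2*y) - 8*cos(2*z), 10*x, 2*z)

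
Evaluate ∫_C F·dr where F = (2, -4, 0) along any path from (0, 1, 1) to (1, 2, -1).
-2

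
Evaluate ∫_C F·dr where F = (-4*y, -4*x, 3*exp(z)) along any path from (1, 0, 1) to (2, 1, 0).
-3*E - 5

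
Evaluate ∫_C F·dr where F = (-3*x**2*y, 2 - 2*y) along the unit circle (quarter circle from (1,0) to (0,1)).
3*pi/16 + 1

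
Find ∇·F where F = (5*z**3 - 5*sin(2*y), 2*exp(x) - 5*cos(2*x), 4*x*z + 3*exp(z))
4*x + 3*exp(z)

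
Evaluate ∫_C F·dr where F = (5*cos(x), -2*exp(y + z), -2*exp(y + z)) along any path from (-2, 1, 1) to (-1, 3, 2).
-2*exp(5) - 5*sin(1) + 5*sin(2) + 2*exp(2)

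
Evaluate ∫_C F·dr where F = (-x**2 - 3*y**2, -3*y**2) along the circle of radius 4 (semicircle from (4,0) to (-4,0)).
896/3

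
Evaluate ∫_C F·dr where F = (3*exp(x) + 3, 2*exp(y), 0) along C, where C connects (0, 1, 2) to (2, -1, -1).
-2*E + 2*exp(-1) + 3 + 3*exp(2)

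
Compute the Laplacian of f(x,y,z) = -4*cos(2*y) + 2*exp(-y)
16*cos(2*y) + 2*exp(-y)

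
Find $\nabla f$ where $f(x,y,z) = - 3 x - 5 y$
(-3, -5, 0)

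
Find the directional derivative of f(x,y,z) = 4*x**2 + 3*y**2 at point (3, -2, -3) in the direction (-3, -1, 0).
-6*sqrt(10)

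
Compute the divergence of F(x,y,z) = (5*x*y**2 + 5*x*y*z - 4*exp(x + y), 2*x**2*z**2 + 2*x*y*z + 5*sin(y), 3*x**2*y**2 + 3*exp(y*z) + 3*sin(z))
2*x*z + 5*y**2 + 5*y*z + 3*y*exp(y*z) - 4*exp(x + y) + 5*cos(y) + 3*cos(z)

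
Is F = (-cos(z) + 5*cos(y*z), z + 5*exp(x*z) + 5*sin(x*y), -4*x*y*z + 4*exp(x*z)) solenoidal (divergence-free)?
No, ∇·F = x*(-4*y + 4*exp(x*z) + 5*cos(x*y))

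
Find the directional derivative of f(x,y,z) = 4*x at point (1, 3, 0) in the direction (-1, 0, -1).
-2*sqrt(2)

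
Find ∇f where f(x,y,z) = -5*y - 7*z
(0, -5, -7)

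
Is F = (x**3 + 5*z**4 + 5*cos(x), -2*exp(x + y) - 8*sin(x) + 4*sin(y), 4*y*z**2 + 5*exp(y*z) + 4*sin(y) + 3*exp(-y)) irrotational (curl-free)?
No, ∇×F = (4*z**2 + 5*z*exp(y*z) + 4*cos(y) - 3*exp(-y), 20*z**3, -2*exp(x + y) - 8*cos(x))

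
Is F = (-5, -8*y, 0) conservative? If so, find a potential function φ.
Yes, F is conservative. φ = -5*x - 4*y**2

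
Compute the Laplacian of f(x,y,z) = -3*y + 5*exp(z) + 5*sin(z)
5*exp(z) - 5*sin(z)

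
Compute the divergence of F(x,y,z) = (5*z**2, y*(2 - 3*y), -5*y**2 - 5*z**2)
-6*y - 10*z + 2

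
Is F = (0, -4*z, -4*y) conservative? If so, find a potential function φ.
Yes, F is conservative. φ = -4*y*z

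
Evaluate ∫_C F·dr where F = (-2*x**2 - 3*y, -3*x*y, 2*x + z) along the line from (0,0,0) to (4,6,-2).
-686/3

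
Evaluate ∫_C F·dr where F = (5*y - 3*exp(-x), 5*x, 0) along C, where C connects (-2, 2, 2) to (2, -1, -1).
10 - 6*sinh(2)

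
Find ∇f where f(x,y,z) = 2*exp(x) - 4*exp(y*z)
(2*exp(x), -4*z*exp(y*z), -4*y*exp(y*z))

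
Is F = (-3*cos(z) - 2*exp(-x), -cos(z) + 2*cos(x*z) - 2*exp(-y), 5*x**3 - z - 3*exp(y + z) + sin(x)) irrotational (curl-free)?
No, ∇×F = (2*x*sin(x*z) - 3*exp(y + z) - sin(z), -15*x**2 + 3*sin(z) - cos(x), -2*z*sin(x*z))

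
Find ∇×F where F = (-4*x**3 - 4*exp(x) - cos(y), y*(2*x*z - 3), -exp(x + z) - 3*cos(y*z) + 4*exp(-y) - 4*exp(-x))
(-2*x*y + 3*z*sin(y*z) - 4*exp(-y), (exp(2*x + z) - 4)*exp(-x), 2*y*z - sin(y))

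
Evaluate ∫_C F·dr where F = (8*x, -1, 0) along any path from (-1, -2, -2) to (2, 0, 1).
10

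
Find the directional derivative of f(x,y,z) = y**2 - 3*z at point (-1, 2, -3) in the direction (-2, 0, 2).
-3*sqrt(2)/2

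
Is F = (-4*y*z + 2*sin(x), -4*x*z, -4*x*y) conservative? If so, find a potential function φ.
Yes, F is conservative. φ = -4*x*y*z - 2*cos(x)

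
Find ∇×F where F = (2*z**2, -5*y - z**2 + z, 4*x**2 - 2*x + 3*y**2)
(6*y + 2*z - 1, -8*x + 4*z + 2, 0)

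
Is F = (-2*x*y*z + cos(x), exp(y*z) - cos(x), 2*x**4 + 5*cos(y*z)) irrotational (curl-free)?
No, ∇×F = (-y*exp(y*z) - 5*z*sin(y*z), 2*x*(-4*x**2 - y), 2*x*z + sin(x))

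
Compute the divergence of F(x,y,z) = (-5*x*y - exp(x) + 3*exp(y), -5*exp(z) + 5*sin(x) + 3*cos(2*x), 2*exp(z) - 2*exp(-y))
-5*y - exp(x) + 2*exp(z)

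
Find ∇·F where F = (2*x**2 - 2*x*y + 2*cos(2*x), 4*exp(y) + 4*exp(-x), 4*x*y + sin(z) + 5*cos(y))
4*x - 2*y + 4*exp(y) - 4*sin(2*x) + cos(z)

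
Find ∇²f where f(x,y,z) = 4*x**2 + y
8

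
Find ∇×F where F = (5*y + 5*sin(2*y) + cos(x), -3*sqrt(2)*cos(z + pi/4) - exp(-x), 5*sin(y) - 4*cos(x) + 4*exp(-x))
(-3*sqrt(2)*sin(z + pi/4) + 5*cos(y), -4*sin(x) + 4*exp(-x), 20*sin(y)**2 - 15 + exp(-x))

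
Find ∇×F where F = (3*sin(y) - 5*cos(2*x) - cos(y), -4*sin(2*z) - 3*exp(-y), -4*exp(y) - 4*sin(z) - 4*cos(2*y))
(-4*exp(y) + 8*sin(2*y) + 8*cos(2*z), 0, -sin(y) - 3*cos(y))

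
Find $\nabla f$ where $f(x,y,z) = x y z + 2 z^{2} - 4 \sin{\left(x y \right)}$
(y*(z - 4*cos(x*y)), x*(z - 4*cos(x*y)), x*y + 4*z)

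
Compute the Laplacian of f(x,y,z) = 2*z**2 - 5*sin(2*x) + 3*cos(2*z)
20*sin(2*x) - 12*cos(2*z) + 4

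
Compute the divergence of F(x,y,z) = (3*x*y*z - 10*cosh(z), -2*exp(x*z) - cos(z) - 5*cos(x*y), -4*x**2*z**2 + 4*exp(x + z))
-8*x**2*z + 5*x*sin(x*y) + 3*y*z + 4*exp(x + z)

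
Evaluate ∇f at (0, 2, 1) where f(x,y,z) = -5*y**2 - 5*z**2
(0, -20, -10)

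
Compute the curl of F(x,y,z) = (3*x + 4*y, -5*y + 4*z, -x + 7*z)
(-4, 1, -4)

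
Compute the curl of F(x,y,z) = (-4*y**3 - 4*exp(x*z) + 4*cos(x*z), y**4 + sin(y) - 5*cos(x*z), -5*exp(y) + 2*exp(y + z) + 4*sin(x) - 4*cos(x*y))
(4*x*sin(x*y) - 5*x*sin(x*z) - 5*exp(y) + 2*exp(y + z), -4*x*exp(x*z) - 4*x*sin(x*z) - 4*y*sin(x*y) - 4*cos(x), 12*y**2 + 5*z*sin(x*z))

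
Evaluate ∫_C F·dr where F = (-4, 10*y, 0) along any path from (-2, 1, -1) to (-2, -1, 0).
0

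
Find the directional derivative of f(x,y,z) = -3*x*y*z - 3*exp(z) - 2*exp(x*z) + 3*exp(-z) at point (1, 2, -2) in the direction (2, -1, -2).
6*exp(-2) + 10 + 2*exp(2)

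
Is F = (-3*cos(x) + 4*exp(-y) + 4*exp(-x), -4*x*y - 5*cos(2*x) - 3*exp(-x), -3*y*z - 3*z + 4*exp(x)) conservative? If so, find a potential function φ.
No, ∇×F = (-3*z, -4*exp(x), -4*y + 10*sin(2*x) + 4*exp(-y) + 3*exp(-x)) ≠ 0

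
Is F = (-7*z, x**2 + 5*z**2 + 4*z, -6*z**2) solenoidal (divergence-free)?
No, ∇·F = -12*z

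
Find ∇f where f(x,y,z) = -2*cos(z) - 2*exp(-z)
(0, 0, 2*sin(z) + 2*exp(-z))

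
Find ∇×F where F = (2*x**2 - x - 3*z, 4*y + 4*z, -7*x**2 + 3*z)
(-4, 14*x - 3, 0)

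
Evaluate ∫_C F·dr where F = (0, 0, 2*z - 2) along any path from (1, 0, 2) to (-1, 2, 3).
3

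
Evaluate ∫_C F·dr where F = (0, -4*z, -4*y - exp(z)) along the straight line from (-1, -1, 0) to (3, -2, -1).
-7 - exp(-1)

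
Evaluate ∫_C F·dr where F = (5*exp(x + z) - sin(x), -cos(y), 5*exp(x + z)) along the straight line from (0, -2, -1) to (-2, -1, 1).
sqrt(2)*cos(pi/4 + 2) - 1 + sin(1)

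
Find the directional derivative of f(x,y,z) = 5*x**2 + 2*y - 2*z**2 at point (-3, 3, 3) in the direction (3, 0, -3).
-9*sqrt(2)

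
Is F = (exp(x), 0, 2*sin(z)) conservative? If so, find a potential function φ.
Yes, F is conservative. φ = exp(x) - 2*cos(z)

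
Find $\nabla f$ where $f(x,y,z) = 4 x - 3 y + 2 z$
(4, -3, 2)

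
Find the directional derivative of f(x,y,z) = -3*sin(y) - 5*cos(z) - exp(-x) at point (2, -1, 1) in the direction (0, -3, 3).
sqrt(2)*(3*cos(1) + 5*sin(1))/2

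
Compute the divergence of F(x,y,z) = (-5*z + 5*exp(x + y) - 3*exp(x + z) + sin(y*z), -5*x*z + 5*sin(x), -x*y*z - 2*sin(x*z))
-x*y - 2*x*cos(x*z) + 5*exp(x + y) - 3*exp(x + z)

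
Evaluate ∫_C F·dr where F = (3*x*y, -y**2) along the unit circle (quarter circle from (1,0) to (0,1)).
-4/3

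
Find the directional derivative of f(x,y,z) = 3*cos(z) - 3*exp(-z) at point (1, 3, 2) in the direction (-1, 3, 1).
3*sqrt(11)*(-exp(2)*sin(2) + 1)*exp(-2)/11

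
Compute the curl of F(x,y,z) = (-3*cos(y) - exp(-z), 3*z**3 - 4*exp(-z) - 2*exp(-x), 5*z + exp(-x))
(-9*z**2 - 4*exp(-z), exp(-z) + exp(-x), -3*sin(y) + 2*exp(-x))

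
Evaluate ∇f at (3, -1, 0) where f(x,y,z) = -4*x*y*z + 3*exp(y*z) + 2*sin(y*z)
(0, 0, 7)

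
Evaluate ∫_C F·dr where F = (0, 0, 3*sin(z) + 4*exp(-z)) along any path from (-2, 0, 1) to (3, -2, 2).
-4*exp(-2) - 3*cos(2) + 4*exp(-1) + 3*cos(1)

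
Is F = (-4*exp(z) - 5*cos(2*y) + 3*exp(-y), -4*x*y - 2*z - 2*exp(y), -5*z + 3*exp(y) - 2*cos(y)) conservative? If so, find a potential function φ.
No, ∇×F = (3*exp(y) + 2*sin(y) + 2, -4*exp(z), -4*y - 10*sin(2*y) + 3*exp(-y)) ≠ 0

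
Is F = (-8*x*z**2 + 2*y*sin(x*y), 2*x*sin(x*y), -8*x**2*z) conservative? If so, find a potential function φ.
Yes, F is conservative. φ = -4*x**2*z**2 - 2*cos(x*y)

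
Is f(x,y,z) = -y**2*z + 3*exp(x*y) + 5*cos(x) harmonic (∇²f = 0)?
No, ∇²f = 3*x**2*exp(x*y) + 3*y**2*exp(x*y) - 2*z - 5*cos(x)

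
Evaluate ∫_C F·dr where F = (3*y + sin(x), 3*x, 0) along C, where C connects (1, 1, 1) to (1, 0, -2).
-3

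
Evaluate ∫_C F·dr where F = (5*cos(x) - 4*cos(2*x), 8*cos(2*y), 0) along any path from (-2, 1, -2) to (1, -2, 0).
-sin(2) + 5*sin(1) - 6*sin(4)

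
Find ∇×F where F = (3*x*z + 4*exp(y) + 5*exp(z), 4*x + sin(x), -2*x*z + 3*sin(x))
(0, 3*x + 2*z + 5*exp(z) - 3*cos(x), -4*exp(y) + cos(x) + 4)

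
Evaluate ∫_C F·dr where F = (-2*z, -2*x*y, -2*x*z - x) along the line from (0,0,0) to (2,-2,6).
-214/3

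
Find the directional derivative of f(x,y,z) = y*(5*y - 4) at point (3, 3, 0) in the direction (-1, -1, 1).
-26*sqrt(3)/3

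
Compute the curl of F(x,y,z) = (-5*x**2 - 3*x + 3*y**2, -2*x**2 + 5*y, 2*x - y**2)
(-2*y, -2, -4*x - 6*y)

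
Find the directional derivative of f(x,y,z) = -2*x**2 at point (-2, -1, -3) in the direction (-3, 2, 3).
-12*sqrt(22)/11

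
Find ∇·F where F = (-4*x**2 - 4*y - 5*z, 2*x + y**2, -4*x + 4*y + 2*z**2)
-8*x + 2*y + 4*z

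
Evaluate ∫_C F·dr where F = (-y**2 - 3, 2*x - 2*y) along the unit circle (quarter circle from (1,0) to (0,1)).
pi/2 + 8/3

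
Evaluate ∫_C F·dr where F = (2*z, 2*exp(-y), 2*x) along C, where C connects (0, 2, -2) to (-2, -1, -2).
-2*E + 2*exp(-2) + 8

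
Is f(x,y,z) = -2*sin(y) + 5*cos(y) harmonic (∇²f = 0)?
No, ∇²f = 2*sin(y) - 5*cos(y)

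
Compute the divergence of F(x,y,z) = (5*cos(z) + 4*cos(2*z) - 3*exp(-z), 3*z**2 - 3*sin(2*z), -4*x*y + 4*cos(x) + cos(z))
-sin(z)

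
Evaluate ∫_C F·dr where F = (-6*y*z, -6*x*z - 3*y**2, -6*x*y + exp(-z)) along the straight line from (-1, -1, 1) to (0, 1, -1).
4 - 2*sinh(1)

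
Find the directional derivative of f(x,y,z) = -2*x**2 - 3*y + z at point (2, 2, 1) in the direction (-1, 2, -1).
sqrt(6)/6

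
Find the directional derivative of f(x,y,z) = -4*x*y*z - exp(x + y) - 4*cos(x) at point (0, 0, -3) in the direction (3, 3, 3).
-2*sqrt(3)/3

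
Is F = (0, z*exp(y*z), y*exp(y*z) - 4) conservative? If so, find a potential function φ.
Yes, F is conservative. φ = -4*z + exp(y*z)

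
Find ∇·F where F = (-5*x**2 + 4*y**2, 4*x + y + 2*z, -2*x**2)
1 - 10*x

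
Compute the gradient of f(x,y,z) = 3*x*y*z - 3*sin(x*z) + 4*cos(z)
(3*z*(y - cos(x*z)), 3*x*z, 3*x*y - 3*x*cos(x*z) - 4*sin(z))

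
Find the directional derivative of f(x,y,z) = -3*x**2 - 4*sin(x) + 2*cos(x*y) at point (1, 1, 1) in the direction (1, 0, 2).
-2*sqrt(5)*(sin(1) + 2*cos(1) + 3)/5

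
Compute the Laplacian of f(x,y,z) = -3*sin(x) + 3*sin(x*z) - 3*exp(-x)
-3*x**2*sin(x*z) - 3*z**2*sin(x*z) + 3*sin(x) - 3*exp(-x)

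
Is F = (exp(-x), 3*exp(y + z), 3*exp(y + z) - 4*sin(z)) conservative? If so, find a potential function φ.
Yes, F is conservative. φ = 3*exp(y + z) + 4*cos(z) - exp(-x)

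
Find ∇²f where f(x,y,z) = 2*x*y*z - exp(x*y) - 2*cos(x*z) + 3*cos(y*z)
-x**2*exp(x*y) + 2*x**2*cos(x*z) - y**2*exp(x*y) - 3*y**2*cos(y*z) + 2*z**2*cos(x*z) - 3*z**2*cos(y*z)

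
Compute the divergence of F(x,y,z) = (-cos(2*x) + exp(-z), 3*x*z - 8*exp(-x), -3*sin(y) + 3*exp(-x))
2*sin(2*x)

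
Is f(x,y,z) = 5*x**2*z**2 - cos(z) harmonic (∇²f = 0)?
No, ∇²f = 10*x**2 + 10*z**2 + cos(z)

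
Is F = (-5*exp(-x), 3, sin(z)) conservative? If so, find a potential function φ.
Yes, F is conservative. φ = 3*y - cos(z) + 5*exp(-x)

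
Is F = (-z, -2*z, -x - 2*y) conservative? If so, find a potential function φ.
Yes, F is conservative. φ = z*(-x - 2*y)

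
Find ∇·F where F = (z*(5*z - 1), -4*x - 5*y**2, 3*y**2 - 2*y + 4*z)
4 - 10*y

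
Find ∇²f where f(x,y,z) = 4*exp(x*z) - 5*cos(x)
4*x**2*exp(x*z) + 4*z**2*exp(x*z) + 5*cos(x)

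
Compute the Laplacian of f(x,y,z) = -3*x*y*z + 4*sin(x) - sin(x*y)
x**2*sin(x*y) + y**2*sin(x*y) - 4*sin(x)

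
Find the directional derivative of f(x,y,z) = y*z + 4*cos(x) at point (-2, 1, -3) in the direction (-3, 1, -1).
-4*sqrt(11)*(1 + 3*sin(2))/11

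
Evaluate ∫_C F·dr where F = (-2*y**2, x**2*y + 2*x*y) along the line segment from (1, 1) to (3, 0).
-9/2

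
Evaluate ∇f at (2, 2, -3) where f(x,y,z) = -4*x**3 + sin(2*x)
(-48 + 2*cos(4), 0, 0)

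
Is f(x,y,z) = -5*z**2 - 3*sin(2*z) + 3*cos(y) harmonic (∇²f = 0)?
No, ∇²f = 12*sin(2*z) - 3*cos(y) - 10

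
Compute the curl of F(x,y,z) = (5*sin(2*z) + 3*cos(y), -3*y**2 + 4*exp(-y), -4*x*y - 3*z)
(-4*x, 4*y + 10*cos(2*z), 3*sin(y))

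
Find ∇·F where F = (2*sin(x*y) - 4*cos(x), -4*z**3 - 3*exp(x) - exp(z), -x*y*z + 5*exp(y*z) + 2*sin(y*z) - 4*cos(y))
-x*y + 5*y*exp(y*z) + 2*y*cos(x*y) + 2*y*cos(y*z) + 4*sin(x)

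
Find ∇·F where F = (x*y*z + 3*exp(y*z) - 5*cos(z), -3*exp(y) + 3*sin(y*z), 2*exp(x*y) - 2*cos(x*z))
2*x*sin(x*z) + y*z + 3*z*cos(y*z) - 3*exp(y)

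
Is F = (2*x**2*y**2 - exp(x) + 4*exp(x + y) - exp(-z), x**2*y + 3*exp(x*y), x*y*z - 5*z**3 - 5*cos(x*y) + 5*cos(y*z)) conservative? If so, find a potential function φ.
No, ∇×F = (x*z + 5*x*sin(x*y) - 5*z*sin(y*z), -y*z - 5*y*sin(x*y) + exp(-z), -4*x**2*y + 2*x*y + 3*y*exp(x*y) - 4*exp(x + y)) ≠ 0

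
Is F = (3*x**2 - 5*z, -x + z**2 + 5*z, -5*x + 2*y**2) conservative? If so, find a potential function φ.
No, ∇×F = (4*y - 2*z - 5, 0, -1) ≠ 0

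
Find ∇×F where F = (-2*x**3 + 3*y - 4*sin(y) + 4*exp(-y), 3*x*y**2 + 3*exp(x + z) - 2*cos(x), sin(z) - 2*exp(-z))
(-3*exp(x + z), 0, 3*y**2 + 3*exp(x + z) + 2*sin(x) + 4*cos(y) - 3 + 4*exp(-y))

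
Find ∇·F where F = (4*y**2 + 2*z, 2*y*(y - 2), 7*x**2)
4*y - 4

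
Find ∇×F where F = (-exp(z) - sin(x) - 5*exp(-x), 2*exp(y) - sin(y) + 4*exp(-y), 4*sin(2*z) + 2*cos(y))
(-2*sin(y), -exp(z), 0)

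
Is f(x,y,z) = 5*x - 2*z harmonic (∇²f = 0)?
Yes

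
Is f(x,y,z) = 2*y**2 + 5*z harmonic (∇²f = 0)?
No, ∇²f = 4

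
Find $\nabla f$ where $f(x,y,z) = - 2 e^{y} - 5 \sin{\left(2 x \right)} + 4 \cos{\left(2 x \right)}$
(-8*sin(2*x) - 10*cos(2*x), -2*exp(y), 0)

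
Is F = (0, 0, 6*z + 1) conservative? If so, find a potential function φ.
Yes, F is conservative. φ = z*(3*z + 1)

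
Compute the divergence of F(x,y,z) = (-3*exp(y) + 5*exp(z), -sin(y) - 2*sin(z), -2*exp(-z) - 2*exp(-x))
-cos(y) + 2*exp(-z)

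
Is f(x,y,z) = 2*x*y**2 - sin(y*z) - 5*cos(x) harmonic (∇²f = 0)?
No, ∇²f = 4*x + y**2*sin(y*z) + z**2*sin(y*z) + 5*cos(x)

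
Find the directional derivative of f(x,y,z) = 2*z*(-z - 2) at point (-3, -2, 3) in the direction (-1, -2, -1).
8*sqrt(6)/3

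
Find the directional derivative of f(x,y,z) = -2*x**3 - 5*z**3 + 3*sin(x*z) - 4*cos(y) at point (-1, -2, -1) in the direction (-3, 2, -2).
sqrt(17)*(-8*sin(2) + 15*cos(1) + 48)/17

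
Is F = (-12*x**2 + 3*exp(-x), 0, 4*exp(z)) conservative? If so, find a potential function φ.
Yes, F is conservative. φ = -4*x**3 + 4*exp(z) - 3*exp(-x)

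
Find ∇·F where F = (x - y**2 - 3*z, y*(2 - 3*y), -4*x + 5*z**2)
-6*y + 10*z + 3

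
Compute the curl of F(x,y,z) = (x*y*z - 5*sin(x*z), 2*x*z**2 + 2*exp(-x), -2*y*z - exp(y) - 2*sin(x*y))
(-4*x*z - 2*x*cos(x*y) - 2*z - exp(y), x*y - 5*x*cos(x*z) + 2*y*cos(x*y), -x*z + 2*z**2 - 2*exp(-x))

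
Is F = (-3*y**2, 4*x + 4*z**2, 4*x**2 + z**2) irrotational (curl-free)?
No, ∇×F = (-8*z, -8*x, 6*y + 4)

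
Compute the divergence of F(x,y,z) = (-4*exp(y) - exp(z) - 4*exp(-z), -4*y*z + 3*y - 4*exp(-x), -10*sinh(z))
-4*z - 10*cosh(z) + 3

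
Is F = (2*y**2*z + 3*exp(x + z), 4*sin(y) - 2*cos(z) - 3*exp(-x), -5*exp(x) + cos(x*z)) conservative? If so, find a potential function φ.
No, ∇×F = (-2*sin(z), 2*y**2 + z*sin(x*z) + 5*exp(x) + 3*exp(x + z), -4*y*z + 3*exp(-x)) ≠ 0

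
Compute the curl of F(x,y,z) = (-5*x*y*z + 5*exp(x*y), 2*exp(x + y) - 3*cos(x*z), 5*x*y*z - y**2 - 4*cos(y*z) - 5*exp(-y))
(5*x*z - 3*x*sin(x*z) - 2*y + 4*z*sin(y*z) + 5*exp(-y), 5*y*(-x - z), 5*x*z - 5*x*exp(x*y) + 3*z*sin(x*z) + 2*exp(x + y))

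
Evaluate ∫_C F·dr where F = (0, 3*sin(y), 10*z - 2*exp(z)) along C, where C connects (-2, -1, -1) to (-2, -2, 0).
-7 + 2*exp(-1) - 3*cos(2) + 3*cos(1)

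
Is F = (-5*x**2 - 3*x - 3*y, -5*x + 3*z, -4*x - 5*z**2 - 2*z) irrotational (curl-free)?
No, ∇×F = (-3, 4, -2)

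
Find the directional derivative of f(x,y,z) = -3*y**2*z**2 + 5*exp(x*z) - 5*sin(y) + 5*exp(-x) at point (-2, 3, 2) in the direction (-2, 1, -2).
-5*cos(3)/3 + 10*exp(2)/3 + 48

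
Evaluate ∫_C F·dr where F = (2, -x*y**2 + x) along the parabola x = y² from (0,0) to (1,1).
32/15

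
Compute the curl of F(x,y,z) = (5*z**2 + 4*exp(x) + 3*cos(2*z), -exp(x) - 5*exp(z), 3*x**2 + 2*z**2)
(5*exp(z), -6*x + 10*z - 6*sin(2*z), -exp(x))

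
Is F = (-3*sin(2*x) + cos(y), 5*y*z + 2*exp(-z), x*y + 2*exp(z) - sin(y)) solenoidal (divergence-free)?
No, ∇·F = 5*z + 2*exp(z) - 6*cos(2*x)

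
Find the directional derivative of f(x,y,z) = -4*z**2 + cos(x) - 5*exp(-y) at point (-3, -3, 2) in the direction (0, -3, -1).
sqrt(10)*(16 - 15*exp(3))/10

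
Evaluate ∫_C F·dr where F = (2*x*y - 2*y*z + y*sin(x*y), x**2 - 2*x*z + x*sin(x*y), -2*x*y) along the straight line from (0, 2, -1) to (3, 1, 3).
-8 - cos(3)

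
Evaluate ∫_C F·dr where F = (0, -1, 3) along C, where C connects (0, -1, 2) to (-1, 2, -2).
-15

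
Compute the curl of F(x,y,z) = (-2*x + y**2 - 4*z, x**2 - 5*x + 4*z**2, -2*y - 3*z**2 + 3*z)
(-8*z - 2, -4, 2*x - 2*y - 5)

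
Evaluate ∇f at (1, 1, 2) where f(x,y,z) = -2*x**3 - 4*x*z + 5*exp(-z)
(-14, 0, -4 - 5*exp(-2))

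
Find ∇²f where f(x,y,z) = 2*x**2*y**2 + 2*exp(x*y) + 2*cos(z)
2*x**2*(exp(x*y) + 2) + 2*y**2*(exp(x*y) + 2) - 2*cos(z)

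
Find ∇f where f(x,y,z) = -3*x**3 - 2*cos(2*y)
(-9*x**2, 4*sin(2*y), 0)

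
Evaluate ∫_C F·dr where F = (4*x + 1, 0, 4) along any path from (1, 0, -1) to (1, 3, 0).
4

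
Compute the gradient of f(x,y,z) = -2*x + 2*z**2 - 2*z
(-2, 0, 4*z - 2)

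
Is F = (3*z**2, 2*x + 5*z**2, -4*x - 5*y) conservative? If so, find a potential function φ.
No, ∇×F = (-10*z - 5, 6*z + 4, 2) ≠ 0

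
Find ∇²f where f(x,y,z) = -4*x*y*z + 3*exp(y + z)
6*exp(y + z)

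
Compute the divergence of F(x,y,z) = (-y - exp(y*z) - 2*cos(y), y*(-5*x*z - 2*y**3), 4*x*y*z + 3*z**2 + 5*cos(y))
4*x*y - 5*x*z - 8*y**3 + 6*z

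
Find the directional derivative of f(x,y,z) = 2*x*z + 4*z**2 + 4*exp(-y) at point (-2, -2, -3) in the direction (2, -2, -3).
8*sqrt(17)*(exp(2) + 9)/17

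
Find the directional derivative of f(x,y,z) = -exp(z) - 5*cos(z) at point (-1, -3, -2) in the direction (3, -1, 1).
-sqrt(11)*(1 + 5*exp(2)*sin(2))*exp(-2)/11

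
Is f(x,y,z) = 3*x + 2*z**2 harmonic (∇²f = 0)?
No, ∇²f = 4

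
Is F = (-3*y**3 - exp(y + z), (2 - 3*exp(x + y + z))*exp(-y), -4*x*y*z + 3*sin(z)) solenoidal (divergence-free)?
No, ∇·F = -4*x*y + 3*cos(z) - 2*exp(-y)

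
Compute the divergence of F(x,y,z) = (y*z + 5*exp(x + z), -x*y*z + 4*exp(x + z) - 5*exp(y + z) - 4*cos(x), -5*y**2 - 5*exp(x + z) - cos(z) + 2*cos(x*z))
-x*z - 2*x*sin(x*z) - 5*exp(y + z) + sin(z)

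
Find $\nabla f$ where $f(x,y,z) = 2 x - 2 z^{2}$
(2, 0, -4*z)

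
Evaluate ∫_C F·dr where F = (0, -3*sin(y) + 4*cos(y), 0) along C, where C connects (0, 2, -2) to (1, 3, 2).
-4*sin(2) + 3*cos(3) + 4*sin(3) - 3*cos(2)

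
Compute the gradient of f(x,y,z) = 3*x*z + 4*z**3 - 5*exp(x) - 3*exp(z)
(3*z - 5*exp(x), 0, 3*x + 12*z**2 - 3*exp(z))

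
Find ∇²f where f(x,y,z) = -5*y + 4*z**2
8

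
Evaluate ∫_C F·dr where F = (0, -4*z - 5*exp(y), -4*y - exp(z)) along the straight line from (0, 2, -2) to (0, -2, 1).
-8 - E - 4*exp(-2) + 5*exp(2)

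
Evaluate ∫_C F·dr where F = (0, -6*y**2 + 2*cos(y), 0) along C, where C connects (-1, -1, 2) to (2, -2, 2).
-2*sin(2) + 2*sin(1) + 14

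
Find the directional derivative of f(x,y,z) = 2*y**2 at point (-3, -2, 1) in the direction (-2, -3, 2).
24*sqrt(17)/17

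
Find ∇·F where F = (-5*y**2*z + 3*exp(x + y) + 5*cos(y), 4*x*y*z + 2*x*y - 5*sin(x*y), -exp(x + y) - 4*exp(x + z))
4*x*z - 5*x*cos(x*y) + 2*x + 3*exp(x + y) - 4*exp(x + z)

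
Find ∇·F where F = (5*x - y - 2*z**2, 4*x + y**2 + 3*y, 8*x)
2*y + 8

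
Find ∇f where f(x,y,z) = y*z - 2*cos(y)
(0, z + 2*sin(y), y)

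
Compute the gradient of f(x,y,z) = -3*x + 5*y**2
(-3, 10*y, 0)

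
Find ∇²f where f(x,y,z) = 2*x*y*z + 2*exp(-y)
2*exp(-y)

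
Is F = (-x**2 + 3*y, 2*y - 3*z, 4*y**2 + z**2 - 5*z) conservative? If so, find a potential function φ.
No, ∇×F = (8*y + 3, 0, -3) ≠ 0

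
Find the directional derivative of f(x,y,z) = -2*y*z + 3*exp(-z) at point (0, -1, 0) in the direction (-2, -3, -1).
sqrt(14)/14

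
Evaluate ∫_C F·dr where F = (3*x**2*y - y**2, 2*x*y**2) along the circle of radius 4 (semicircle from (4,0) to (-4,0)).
256/3 - 32*pi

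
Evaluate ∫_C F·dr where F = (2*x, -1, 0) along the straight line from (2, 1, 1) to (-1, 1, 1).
-3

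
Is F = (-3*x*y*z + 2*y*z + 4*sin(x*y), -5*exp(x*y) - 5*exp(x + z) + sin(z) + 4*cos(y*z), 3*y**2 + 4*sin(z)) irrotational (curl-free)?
No, ∇×F = (4*y*sin(y*z) + 6*y + 5*exp(x + z) - cos(z), y*(2 - 3*x), 3*x*z - 4*x*cos(x*y) - 5*y*exp(x*y) - 2*z - 5*exp(x + z))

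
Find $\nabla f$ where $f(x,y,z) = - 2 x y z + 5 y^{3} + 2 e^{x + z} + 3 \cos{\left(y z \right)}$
(-2*y*z + 2*exp(x + z), -2*x*z + 15*y**2 - 3*z*sin(y*z), -2*x*y - 3*y*sin(y*z) + 2*exp(x + z))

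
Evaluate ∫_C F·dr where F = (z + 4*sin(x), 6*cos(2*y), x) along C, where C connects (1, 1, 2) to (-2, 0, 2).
-6 - 3*sin(2) - 4*cos(2) + 4*cos(1)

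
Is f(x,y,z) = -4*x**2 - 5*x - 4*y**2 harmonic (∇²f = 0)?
No, ∇²f = -16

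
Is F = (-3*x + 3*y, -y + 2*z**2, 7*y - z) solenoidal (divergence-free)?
No, ∇·F = -5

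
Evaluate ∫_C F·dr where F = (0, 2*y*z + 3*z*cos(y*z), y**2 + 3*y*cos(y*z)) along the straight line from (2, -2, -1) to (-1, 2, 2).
-3*sin(2) + 3*sin(4) + 12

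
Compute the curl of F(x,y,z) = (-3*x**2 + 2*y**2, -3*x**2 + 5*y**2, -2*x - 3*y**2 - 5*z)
(-6*y, 2, -6*x - 4*y)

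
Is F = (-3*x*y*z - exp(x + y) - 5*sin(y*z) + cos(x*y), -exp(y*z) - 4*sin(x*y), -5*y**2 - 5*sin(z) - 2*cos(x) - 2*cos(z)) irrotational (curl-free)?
No, ∇×F = (y*(exp(y*z) - 10), -3*x*y - 5*y*cos(y*z) - 2*sin(x), 3*x*z + x*sin(x*y) - 4*y*cos(x*y) + 5*z*cos(y*z) + exp(x + y))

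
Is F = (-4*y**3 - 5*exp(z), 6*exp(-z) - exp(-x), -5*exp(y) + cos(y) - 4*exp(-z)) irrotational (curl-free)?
No, ∇×F = (-5*exp(y) - sin(y) + 6*exp(-z), -5*exp(z), 12*y**2 + exp(-x))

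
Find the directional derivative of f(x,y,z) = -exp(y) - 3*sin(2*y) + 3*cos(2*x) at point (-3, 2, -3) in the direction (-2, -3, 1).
3*sqrt(14)*(6*cos(4) - 4*sin(6) + exp(2))/14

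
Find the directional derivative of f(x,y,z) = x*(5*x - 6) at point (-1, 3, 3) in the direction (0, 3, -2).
0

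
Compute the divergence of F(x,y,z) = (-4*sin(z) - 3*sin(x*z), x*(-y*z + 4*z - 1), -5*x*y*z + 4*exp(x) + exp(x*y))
-5*x*y - x*z - 3*z*cos(x*z)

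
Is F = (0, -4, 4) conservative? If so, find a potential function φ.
Yes, F is conservative. φ = -4*y + 4*z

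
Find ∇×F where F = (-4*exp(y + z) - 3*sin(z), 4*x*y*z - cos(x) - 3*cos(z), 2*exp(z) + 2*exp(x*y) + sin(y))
(-4*x*y + 2*x*exp(x*y) - 3*sin(z) + cos(y), -2*y*exp(x*y) - 4*exp(y + z) - 3*cos(z), 4*y*z + 4*exp(y + z) + sin(x))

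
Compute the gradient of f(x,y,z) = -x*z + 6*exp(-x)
(-z - 6*exp(-x), 0, -x)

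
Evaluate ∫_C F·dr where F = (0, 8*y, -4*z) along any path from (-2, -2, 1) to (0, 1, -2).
-18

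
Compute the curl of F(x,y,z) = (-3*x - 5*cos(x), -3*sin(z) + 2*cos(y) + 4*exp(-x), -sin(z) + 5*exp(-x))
(3*cos(z), 5*exp(-x), -4*exp(-x))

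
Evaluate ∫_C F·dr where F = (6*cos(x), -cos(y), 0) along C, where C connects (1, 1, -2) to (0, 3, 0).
-5*sin(1) - sin(3)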